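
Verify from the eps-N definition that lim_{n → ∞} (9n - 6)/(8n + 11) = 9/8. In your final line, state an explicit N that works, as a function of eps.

Let eps > 0. For n ≥ 1, |(9n - 6)/(8n + 11) − (9/8)| = |-147|/(8(8n + 11)) = 147/(8(8n + 11)).
Since 8n + 11 ≥ 8n for n ≥ 1, this is ≤ 147/(8·8n) = (147/64)/n.
So |(9n - 6)/(8n + 11) − (9/8)| < eps whenever n > (147/64)/eps.
Take N = (147/64)/eps. If n > N then |(9n - 6)/(8n + 11) − (9/8)| ≤ (147/64)/n < eps.

N = (147/64)/eps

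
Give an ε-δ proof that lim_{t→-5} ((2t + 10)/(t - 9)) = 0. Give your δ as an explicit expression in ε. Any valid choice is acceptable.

Let ε > 0 be given. We want δ > 0 with 0 < |t + 5| < δ ⇒ |(2t + 10)/(t - 9) − 0| < ε.
Combining over a common denominator, (2t + 10)/(t - 9) − 0 = [(2t + 10)·(-14) − 0·(t - 9)] / [(-14)·(t - 9)] = -28(t + 5) / ((-14)(t - 9)).
So |(2t + 10)/(t - 9) − 0| = 28|t + 5| / (14·|t − 9|).
Restrict δ ≤ 7. Then |t + 5| < 7 gives |t − 9| = |(t + 5) + (-14)| ≥ 14 − 7 = 7.
Hence |(2t + 10)/(t - 9) − 0| < 28|t + 5|/(14·7) = (2/7)|t + 5|, which is < ε once |t + 5| < (7/2)ε.
Take δ = min(7, (7/2)ε). Then 0 < |t + 5| < δ forces both bounds, so |(2t + 10)/(t - 9) − 0| < ε.

δ = min(7, (7/2)ε)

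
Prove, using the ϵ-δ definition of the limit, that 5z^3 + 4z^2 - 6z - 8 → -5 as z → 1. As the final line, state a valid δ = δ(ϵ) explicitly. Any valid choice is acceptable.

Suppose ϵ > 0. We want δ > 0 such that 0 < |z − 1| < δ implies |(5z^3 + 4z^2 - 6z - 8) + 5| < ϵ.
(5z^3 + 4z^2 - 6z - 8) + 5 = 5z^3 + 4z^2 - 6z - 3 = (z − 1)(5z^2 + 9z + 3).
So |(5z^3 + 4z^2 - 6z - 8) + 5| = |z − 1|·|5z^2 + 9z + 3|.
Assume first that |z − 1| < 1, so |z| < 2. Then |5z^2 + 9z + 3| ≤ 5·2^2 + 9·2 + 3 = 41.
Hence |(5z^3 + 4z^2 - 6z - 8) + 5| ≤ 41|z − 1| < ϵ provided |z − 1| < ϵ/41.
Take δ = min(1, ϵ/41). Then 0 < |z − 1| < δ gives both |z − 1| < 1 and |z − 1| < ϵ/41, so |(5z^3 + 4z^2 - 6z - 8) + 5| < ϵ.

δ = min(1, ϵ/41)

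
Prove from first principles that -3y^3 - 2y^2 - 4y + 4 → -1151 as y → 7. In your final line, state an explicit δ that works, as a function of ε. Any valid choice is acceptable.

δ = min(2, ε/615)

Suppose ε > 0. We want δ > 0 such that 0 < |y − 7| < δ implies |(-3y^3 - 2y^2 - 4y + 4) + 1151| < ε.
(-3y^3 - 2y^2 - 4y + 4) + 1151 = -3y^3 - 2y^2 - 4y + 1155 = (y − 7)(-3y^2 - 23y - 165).
So |(-3y^3 - 2y^2 - 4y + 4) + 1151| = |y − 7|·|-3y^2 - 23y - 165|.
Require δ ≤ 2. Then |y − 7| < 2 gives |y| < 9, and by the triangle inequality |-3y^2 - 23y - 165| ≤ 3·9^2 + 23·9 + 165 = 615.
Hence |(-3y^3 - 2y^2 - 4y + 4) + 1151| ≤ 615|y − 7| < ε provided |y − 7| < ε/615.
Take δ = min(2, ε/615). Then 0 < |y − 7| < δ gives both |y − 7| < 2 and |y − 7| < ε/615, so |(-3y^3 - 2y^2 - 4y + 4) + 1151| < ε.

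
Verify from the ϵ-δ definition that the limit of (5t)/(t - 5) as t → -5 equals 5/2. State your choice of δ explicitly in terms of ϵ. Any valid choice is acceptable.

Suppose ϵ > 0. We want δ > 0 with 0 < |t + 5| < δ ⇒ |(5t)/(t - 5) − (5/2)| < ϵ.
Combining over a common denominator, (5t)/(t - 5) − (5/2) = [(5t)·(-10) − (-25)·(t - 5)] / [(-10)·(t - 5)] = -25(t + 5) / ((-10)(t - 5)).
So |(5t)/(t - 5) − (5/2)| = 25|t + 5| / (10·|t − 5|).
Require δ ≤ 5, so |t − 5| ≥ |-10| − |t + 5| > 10 − 5 = 5.
Hence |(5t)/(t - 5) − (5/2)| < 25|t + 5|/(10·5) = (1/2)|t + 5|, which is < ϵ once |t + 5| < 2ϵ.
Take δ = min(5, 2ϵ). Then 0 < |t + 5| < δ forces both bounds, so |(5t)/(t - 5) − (5/2)| < ϵ.

δ = min(5, 2ϵ)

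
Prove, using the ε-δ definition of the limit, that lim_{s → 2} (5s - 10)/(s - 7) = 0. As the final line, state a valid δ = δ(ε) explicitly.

Let ε > 0 be given. We want δ > 0 with 0 < |s − 2| < δ ⇒ |(5s - 10)/(s - 7) − 0| < ε.
Combining over a common denominator, (5s - 10)/(s - 7) − 0 = [(5s - 10)·(-5) − 0·(s - 7)] / [(-5)·(s - 7)] = -25(s − 2) / ((-5)(s - 7)).
So |(5s - 10)/(s - 7) − 0| = 25|s − 2| / (5·|s − 7|).
Require δ ≤ 5/2, so |s − 7| ≥ |-5| − |s − 2| > 5 − 5/2 = 5/2.
Hence |(5s - 10)/(s - 7) − 0| < 25|s − 2|/(5·(5/2)) = 2|s − 2|, which is < ε once |s − 2| < (1/2)ε.
Take δ = min(5/2, (1/2)ε). Then 0 < |s − 2| < δ forces both bounds, so |(5s - 10)/(s - 7) − 0| < ε.

δ = min(5/2, (1/2)ε)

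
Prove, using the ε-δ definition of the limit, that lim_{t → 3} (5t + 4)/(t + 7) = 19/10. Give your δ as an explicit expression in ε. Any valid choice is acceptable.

δ = min(5, (50/31)ε)

Fix ε > 0. We want δ > 0 with 0 < |t − 3| < δ ⇒ |(5t + 4)/(t + 7) − (19/10)| < ε.
Combining over a common denominator, (5t + 4)/(t + 7) − (19/10) = [(5t + 4)·10 − 19·(t + 7)] / [10·(t + 7)] = 31(t − 3) / (10(t + 7)).
So |(5t + 4)/(t + 7) − (19/10)| = 31|t − 3| / (10·|t + 7|).
Restrict δ ≤ 5. Then |t − 3| < 5 gives |t + 7| = |(t − 3) + 10| ≥ 10 − 5 = 5.
Hence |(5t + 4)/(t + 7) − (19/10)| < 31|t − 3|/(10·5) = (31/50)|t − 3|, which is < ε once |t − 3| < (50/31)ε.
Take δ = min(5, (50/31)ε). Then 0 < |t − 3| < δ forces both bounds, so |(5t + 4)/(t + 7) − (19/10)| < ε.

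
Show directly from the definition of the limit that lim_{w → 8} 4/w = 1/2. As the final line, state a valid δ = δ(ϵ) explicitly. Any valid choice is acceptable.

Let ϵ > 0. We seek δ > 0 such that 0 < |w − 8| < δ implies |4/w − (1/2)| < ϵ.
|4/w − (1/2)| = 4·|8 − w|/(8·|w|) = 4|w − 8|/(8|w|).
Restrict δ ≤ 4. Then |w − 8| < 4 gives |w| > 4, so 8|w| > 32.
Then |4/w − (1/2)| < 4|w − 8|/32, which is < ϵ when |w − 8| < 8ϵ.
Take δ = min(4, 8ϵ). Then 0 < |w − 8| < δ gives both |w − 8| < 4 and |w − 8| < 8ϵ, so |4/w − (1/2)| < ϵ.

δ = min(4, 8ϵ)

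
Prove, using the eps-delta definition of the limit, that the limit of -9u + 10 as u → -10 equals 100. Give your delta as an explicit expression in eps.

delta = eps/9

Suppose eps > 0. We need delta > 0 so that 0 < |u + 10| < delta implies |(-9u + 10) − 100| < eps.
|(-9u + 10) − 100| = |-9u - 90| = 9|u + 10|.
So 9|u + 10| < eps exactly when |u + 10| < eps/9.
Choosing delta = eps/9 gives |(-9u + 10) − 100| = 9|u + 10| < eps whenever |u + 10| < delta.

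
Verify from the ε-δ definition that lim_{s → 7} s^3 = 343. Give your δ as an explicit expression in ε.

δ = min(1, ε/169)

Suppose ε > 0. We seek δ > 0 with 0 < |s − 7| < δ ⇒ |s^3 − 343| < ε.
Factor: s^3 − 343 = (s − 7)(s^2 + 7s + 49), so |s^3 − 343| = |s − 7|·|s^2 + 7s + 49|.
Restrict δ ≤ 1. Then |s − 7| < 1 gives |s| < 8, so by the triangle inequality |s^2 + 7s + 49| ≤ 8^2 + 7·8 + 49 = 169.
Hence |s^3 − 343| ≤ 169|s − 7|, which is < ε once |s − 7| < ε/169.
Take δ = min(1, ε/169). If 0 < |s − 7| < δ then both bounds hold and |s^3 − 343| ≤ 169|s − 7| < 169·(ε/169) = ε.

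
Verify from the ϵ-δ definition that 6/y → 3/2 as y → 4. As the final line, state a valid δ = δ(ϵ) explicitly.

Fix ϵ > 0. We seek δ > 0 such that 0 < |y − 4| < δ implies |6/y − (3/2)| < ϵ.
|6/y − (3/2)| = 6·|4 − y|/(4·|y|) = 6|y − 4|/(4|y|).
Require δ ≤ 2 so that |y| > 4 − 2 = 2, hence 4|y| > 8.
Then |6/y − (3/2)| < 6|y − 4|/8, which is < ϵ when |y − 4| < (4/3)ϵ.
Take δ = min(2, (4/3)ϵ). Then 0 < |y − 4| < δ gives both |y − 4| < 2 and |y − 4| < (4/3)ϵ, so |6/y − (3/2)| < ϵ.

δ = min(2, (4/3)ϵ)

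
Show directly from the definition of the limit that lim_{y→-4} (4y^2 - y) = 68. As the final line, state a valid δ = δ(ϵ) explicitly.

Let ϵ > 0. We want δ > 0 such that 0 < |y + 4| < δ implies |(4y^2 - y) − 68| < ϵ.
(4y^2 - y) − 68 = 4y^2 - y - 68 = (y + 4)(4y - 17).
So |(4y^2 - y) − 68| = |y + 4|·|4y - 17|.
Assume first that |y + 4| < 2, so |y| < 6. Then |4y - 17| ≤ 4·6 + 17 = 41.
Hence |(4y^2 - y) − 68| ≤ 41|y + 4| < ϵ provided |y + 4| < ϵ/41.
Take δ = min(2, ϵ/41). Then 0 < |y + 4| < δ gives both |y + 4| < 2 and |y + 4| < ϵ/41, so |(4y^2 - y) − 68| < ϵ.

δ = min(2, ϵ/41)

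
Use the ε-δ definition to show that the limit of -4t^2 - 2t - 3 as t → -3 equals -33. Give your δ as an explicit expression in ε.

Fix ε > 0. We want δ > 0 such that 0 < |t + 3| < δ implies |(-4t^2 - 2t - 3) + 33| < ε.
(-4t^2 - 2t - 3) + 33 = -4t^2 - 2t + 30 = (t + 3)(-4t + 10).
So |(-4t^2 - 2t - 3) + 33| = |t + 3|·|-4t + 10|.
Assume first that |t + 3| < 1, so |t| < 4. Then |-4t + 10| ≤ 4·4 + 10 = 26.
Hence |(-4t^2 - 2t - 3) + 33| ≤ 26|t + 3| < ε provided |t + 3| < ε/26.
Take δ = min(1, ε/26). Then 0 < |t + 3| < δ gives both |t + 3| < 1 and |t + 3| < ε/26, so |(-4t^2 - 2t - 3) + 33| < ε.

δ = min(1, ε/26)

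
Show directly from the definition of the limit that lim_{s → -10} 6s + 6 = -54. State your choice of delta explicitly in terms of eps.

delta = eps/6

Fix eps > 0. We need delta > 0 so that 0 < |s + 10| < delta implies |(6s + 6) + 54| < eps.
|(6s + 6) + 54| = |6s + 60| = 6|s + 10|.
So 6|s + 10| < eps exactly when |s + 10| < eps/6.
Choosing delta = eps/6 gives |(6s + 6) + 54| = 6|s + 10| < eps whenever |s + 10| < delta.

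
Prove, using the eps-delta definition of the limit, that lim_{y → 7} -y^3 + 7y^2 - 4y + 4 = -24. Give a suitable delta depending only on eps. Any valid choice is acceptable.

delta = min(1, eps/68)

Suppose eps > 0. We want delta > 0 such that 0 < |y − 7| < delta implies |(-y^3 + 7y^2 - 4y + 4) + 24| < eps.
(-y^3 + 7y^2 - 4y + 4) + 24 = -y^3 + 7y^2 - 4y + 28 = (y − 7)(-y^2 - 4).
So |(-y^3 + 7y^2 - 4y + 4) + 24| = |y − 7|·|-y^2 - 4|.
Require delta ≤ 1. Then |y − 7| < 1 gives |y| < 8, and by the triangle inequality |-y^2 - 4| ≤ 8^2 + 4 = 68.
Hence |(-y^3 + 7y^2 - 4y + 4) + 24| ≤ 68|y − 7| < eps provided |y − 7| < eps/68.
Choosing delta = min(1, eps/68) ensures both conditions, hence |(-y^3 + 7y^2 - 4y + 4) + 24| < eps.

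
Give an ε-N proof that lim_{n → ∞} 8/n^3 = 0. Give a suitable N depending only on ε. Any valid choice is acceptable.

N = (8/ε)^{1/3}

Let ε > 0 be given. For n ≥ 1, |8/n^3 − 0| = 8/n^3.
8/n^3 < ε ⇔ n^3 > 8/ε ⇔ n > (8/ε)^{1/3}.
Take N = (8/ε)^{1/3}. Then n > N implies 8/n^3 < ε.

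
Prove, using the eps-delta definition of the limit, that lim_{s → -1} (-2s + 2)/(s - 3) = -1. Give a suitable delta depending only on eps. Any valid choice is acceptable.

delta = min(2, 2eps)

Let eps > 0. We want delta > 0 with 0 < |s + 1| < delta ⇒ |(-2s + 2)/(s - 3) + 1| < eps.
Combining over a common denominator, (-2s + 2)/(s - 3) + 1 = [(-2s + 2)·(-4) − 4·(s - 3)] / [(-4)·(s - 3)] = 4(s + 1) / ((-4)(s - 3)).
So |(-2s + 2)/(s - 3) + 1| = 4|s + 1| / (4·|s − 3|).
Require delta ≤ 2, so |s − 3| ≥ |-4| − |s + 1| > 4 − 2 = 2.
Hence |(-2s + 2)/(s - 3) + 1| < 4|s + 1|/(4·2) = (1/2)|s + 1|, which is < eps once |s + 1| < 2eps.
Take delta = min(2, 2eps). Then 0 < |s + 1| < delta forces both bounds, so |(-2s + 2)/(s - 3) + 1| < eps.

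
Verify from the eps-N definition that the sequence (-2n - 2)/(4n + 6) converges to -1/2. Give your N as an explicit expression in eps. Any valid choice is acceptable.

Let eps > 0. For n ≥ 1, |(-2n - 2)/(4n + 6) + 1/2| = |4|/(4(4n + 6)) = 4/(4(4n + 6)).
Since 4n + 6 ≥ 4n for n ≥ 1, this is ≤ 4/(4·4n) = (1/4)/n.
So |(-2n - 2)/(4n + 6) + 1/2| < eps whenever n > (1/4)/eps.
Take N = (1/4)/eps. If n > N then |(-2n - 2)/(4n + 6) + 1/2| ≤ (1/4)/n < eps.

N = (1/4)/eps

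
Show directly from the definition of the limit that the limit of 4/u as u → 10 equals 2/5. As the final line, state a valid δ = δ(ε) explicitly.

δ = min(5, (25/2)ε)

Fix ε > 0. We seek δ > 0 such that 0 < |u − 10| < δ implies |4/u − (2/5)| < ε.
|4/u − (2/5)| = 4·|10 − u|/(10·|u|) = 4|u − 10|/(10|u|).
Restrict δ ≤ 5. Then |u − 10| < 5 gives |u| > 5, so 10|u| > 50.
Then |4/u − (2/5)| < 4|u − 10|/50, which is < ε when |u − 10| < (25/2)ε.
Take δ = min(5, (25/2)ε). Then 0 < |u − 10| < δ gives both |u − 10| < 5 and |u − 10| < (25/2)ε, so |4/u − (2/5)| < ε.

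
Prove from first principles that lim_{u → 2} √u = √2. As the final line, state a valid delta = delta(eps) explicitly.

delta = min(2, √2·eps)

Let eps > 0. We want delta > 0 such that 0 < |u − 2| < delta implies |√u − √2| < eps.
Rationalise: √u − √2 = (u − 2)/(√u + √2), so |√u − √2| = |u − 2|/(√u + √2).
Restrict delta ≤ 2 so that |u − 2| < 2 forces u > 0, and then √u + √2 > √2.
Hence |√u − √2| < |u − 2|/√2, which is < eps once |u − 2| < √2·eps.
Take delta = min(2, √2·eps). If 0 < |u − 2| < delta then u > 0 and |√u − √2| < |u − 2|/√2 < eps.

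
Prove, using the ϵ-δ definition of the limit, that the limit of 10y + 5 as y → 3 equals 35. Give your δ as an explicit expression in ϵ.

Let ϵ > 0 be given. We need δ > 0 so that 0 < |y − 3| < δ implies |(10y + 5) − 35| < ϵ.
Since (10y + 5) − 35 = 10(y − 3), we have |(10y + 5) − 35| = 10|y − 3|.
Thus it suffices that |y − 3| < ϵ/10.
Choosing δ = ϵ/10 gives |(10y + 5) − 35| = 10|y − 3| < ϵ whenever |y − 3| < δ.

δ = ϵ/10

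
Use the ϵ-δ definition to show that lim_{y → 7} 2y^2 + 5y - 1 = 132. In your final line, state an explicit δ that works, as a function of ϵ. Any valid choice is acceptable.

Suppose ϵ > 0. We want δ > 0 such that 0 < |y − 7| < δ implies |(2y^2 + 5y - 1) − 132| < ϵ.
(2y^2 + 5y - 1) − 132 = 2y^2 + 5y - 133 = (y − 7)(2y + 19).
So |(2y^2 + 5y - 1) − 132| = |y − 7|·|2y + 19|.
Require δ ≤ 2. Then |y − 7| < 2 gives |y| < 9, and by the triangle inequality |2y + 19| ≤ 2·9 + 19 = 37.
Hence |(2y^2 + 5y - 1) − 132| ≤ 37|y − 7| < ϵ provided |y − 7| < ϵ/37.
Choosing δ = min(2, ϵ/37) ensures both conditions, hence |(2y^2 + 5y - 1) − 132| < ϵ.

δ = min(2, ϵ/37)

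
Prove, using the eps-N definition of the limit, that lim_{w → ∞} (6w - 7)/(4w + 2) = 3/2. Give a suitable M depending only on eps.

Suppose eps > 0. We seek M > 0 such that w > M implies |(6w - 7)/(4w + 2) − (3/2)| < eps.
(6w - 7)/(4w + 2) − (3/2) = (4(6w - 7) − 6(4w + 2)) / (4(4w + 2)) = -40/(4(4w + 2)).
For w > 0 we have 4w + 2 > 4w, so |(6w - 7)/(4w + 2) − (3/2)| = 40/(4(4w + 2)) < 40/(4·4w) = (5/2)/w.
Thus |(6w - 7)/(4w + 2) − (3/2)| < eps whenever w > (5/2)/eps.
Take M = (5/2)/eps. If w > M then |(6w - 7)/(4w + 2) − (3/2)| < (5/2)/w < eps.

M = (5/2)/eps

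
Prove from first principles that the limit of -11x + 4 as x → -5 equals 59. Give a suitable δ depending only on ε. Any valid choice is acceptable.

δ = ε/11

Let ε > 0 be given. We need δ > 0 so that 0 < |x + 5| < δ implies |(-11x + 4) − 59| < ε.
|(-11x + 4) − 59| = |-11x - 55| = 11|x + 5|.
So 11|x + 5| < ε exactly when |x + 5| < ε/11.
Take δ = ε/11. If 0 < |x + 5| < δ then |(-11x + 4) − 59| = 11|x + 5| < 11·(ε/11) = ε.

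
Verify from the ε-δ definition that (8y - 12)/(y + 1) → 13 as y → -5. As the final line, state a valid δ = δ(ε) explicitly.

Fix ε > 0. We want δ > 0 with 0 < |y + 5| < δ ⇒ |(8y - 12)/(y + 1) − 13| < ε.
Combining over a common denominator, (8y - 12)/(y + 1) − 13 = [(8y - 12)·(-4) − (-52)·(y + 1)] / [(-4)·(y + 1)] = 20(y + 5) / ((-4)(y + 1)).
So |(8y - 12)/(y + 1) − 13| = 20|y + 5| / (4·|y + 1|).
Restrict δ ≤ 2. Then |y + 5| < 2 gives |y + 1| = |(y + 5) + (-4)| ≥ 4 − 2 = 2.
Hence |(8y - 12)/(y + 1) − 13| < 20|y + 5|/(4·2) = (5/2)|y + 5|, which is < ε once |y + 5| < (2/5)ε.
Take δ = min(2, (2/5)ε). Then 0 < |y + 5| < δ forces both bounds, so |(8y - 12)/(y + 1) − 13| < ε.

δ = min(2, (2/5)ε)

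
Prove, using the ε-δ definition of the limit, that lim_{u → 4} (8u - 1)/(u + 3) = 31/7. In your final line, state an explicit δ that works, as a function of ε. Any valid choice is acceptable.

Let ε > 0. We want δ > 0 with 0 < |u − 4| < δ ⇒ |(8u - 1)/(u + 3) − (31/7)| < ε.
Combining over a common denominator, (8u - 1)/(u + 3) − (31/7) = [(8u - 1)·7 − 31·(u + 3)] / [7·(u + 3)] = 25(u − 4) / (7(u + 3)).
So |(8u - 1)/(u + 3) − (31/7)| = 25|u − 4| / (7·|u + 3|).
Require δ ≤ 7/2, so |u + 3| ≥ |7| − |u − 4| > 7 − 7/2 = 7/2.
Hence |(8u - 1)/(u + 3) − (31/7)| < 25|u − 4|/(7·(7/2)) = (50/49)|u − 4|, which is < ε once |u − 4| < (49/50)ε.
Take δ = min(7/2, (49/50)ε). Then 0 < |u − 4| < δ forces both bounds, so |(8u - 1)/(u + 3) − (31/7)| < ε.

δ = min(7/2, (49/50)ε)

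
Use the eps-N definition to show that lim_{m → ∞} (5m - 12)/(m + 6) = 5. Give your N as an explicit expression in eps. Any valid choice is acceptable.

Let eps > 0 be given. For m ≥ 1, |(5m - 12)/(m + 6) − 5| = |-42|/((m + 6)) = 42/((m + 6)).
Since m + 6 ≥ m for m ≥ 1, this is ≤ 42/(m) = 42/m.
So |(5m - 12)/(m + 6) − 5| < eps whenever m > 42/eps.
Take N = 42/eps. If m > N then |(5m - 12)/(m + 6) − 5| ≤ 42/m < eps.

N = 42/eps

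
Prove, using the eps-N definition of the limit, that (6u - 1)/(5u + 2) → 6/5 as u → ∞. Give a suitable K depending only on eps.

K = (17/25)/eps

Suppose eps > 0. We seek K > 0 such that u > K implies |(6u - 1)/(5u + 2) − (6/5)| < eps.
(6u - 1)/(5u + 2) − (6/5) = (5(6u - 1) − 6(5u + 2)) / (5(5u + 2)) = -17/(5(5u + 2)).
For u > 0 we have 5u + 2 > 5u, so |(6u - 1)/(5u + 2) − (6/5)| = 17/(5(5u + 2)) < 17/(5·5u) = (17/25)/u.
Thus |(6u - 1)/(5u + 2) − (6/5)| < eps whenever u > (17/25)/eps.
Take K = (17/25)/eps. If u > K then |(6u - 1)/(5u + 2) − (6/5)| < (17/25)/u < eps.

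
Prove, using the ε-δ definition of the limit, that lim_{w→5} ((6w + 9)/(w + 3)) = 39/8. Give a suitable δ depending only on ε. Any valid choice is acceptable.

δ = min(4, (32/9)ε)

Let ε > 0. We want δ > 0 with 0 < |w − 5| < δ ⇒ |(6w + 9)/(w + 3) − (39/8)| < ε.
Combining over a common denominator, (6w + 9)/(w + 3) − (39/8) = [(6w + 9)·8 − 39·(w + 3)] / [8·(w + 3)] = 9(w − 5) / (8(w + 3)).
So |(6w + 9)/(w + 3) − (39/8)| = 9|w − 5| / (8·|w + 3|).
Require δ ≤ 4, so |w + 3| ≥ |8| − |w − 5| > 8 − 4 = 4.
Hence |(6w + 9)/(w + 3) − (39/8)| < 9|w − 5|/(8·4) = (9/32)|w − 5|, which is < ε once |w − 5| < (32/9)ε.
Take δ = min(4, (32/9)ε). Then 0 < |w − 5| < δ forces both bounds, so |(6w + 9)/(w + 3) − (39/8)| < ε.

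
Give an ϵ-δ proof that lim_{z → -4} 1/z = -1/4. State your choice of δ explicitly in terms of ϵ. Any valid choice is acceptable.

Suppose ϵ > 0. We seek δ > 0 such that 0 < |z + 4| < δ implies |1/z + 1/4| < ϵ.
|1/z + 1/4| = |-4 − z|/(4·|z|) = |z + 4|/(4|z|).
Require δ ≤ 2 so that |z| > 4 − 2 = 2, hence 4|z| > 8.
Then |1/z + 1/4| < |z + 4|/8, which is < ϵ when |z + 4| < 8ϵ.
Take δ = min(2, 8ϵ). Then 0 < |z + 4| < δ gives both |z + 4| < 2 and |z + 4| < 8ϵ, so |1/z + 1/4| < ϵ.

δ = min(2, 8ϵ)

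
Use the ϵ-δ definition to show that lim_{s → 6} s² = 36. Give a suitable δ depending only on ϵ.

δ = min(1, ϵ/13)

Let ϵ > 0. We seek δ > 0 with 0 < |s − 6| < δ ⇒ |s² − 36| < ϵ.
Factor: s² − 36 = (s − 6)(s + 6), so |s² − 36| = |s − 6|·|s + 6|.
Impose δ ≤ 1 so that |s| < 7; then |s + 6| ≤ 13.
Hence |s² − 36| ≤ 13|s − 6|, which is < ϵ once |s − 6| < ϵ/13.
Take δ = min(1, ϵ/13). If 0 < |s − 6| < δ then both bounds hold and |s² − 36| ≤ 13|s − 6| < 13·(ϵ/13) = ϵ.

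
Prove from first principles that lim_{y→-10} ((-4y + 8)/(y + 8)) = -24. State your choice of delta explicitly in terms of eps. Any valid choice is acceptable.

Fix eps > 0. We want delta > 0 with 0 < |y + 10| < delta ⇒ |(-4y + 8)/(y + 8) + 24| < eps.
Combining over a common denominator, (-4y + 8)/(y + 8) + 24 = [(-4y + 8)·(-2) − 48·(y + 8)] / [(-2)·(y + 8)] = -40(y + 10) / ((-2)(y + 8)).
So |(-4y + 8)/(y + 8) + 24| = 40|y + 10| / (2·|y + 8|).
Require delta ≤ 1, so |y + 8| ≥ |-2| − |y + 10| > 2 − 1 = 1.
Hence |(-4y + 8)/(y + 8) + 24| < 40|y + 10|/(2·1) = 20|y + 10|, which is < eps once |y + 10| < (1/20)eps.
Take delta = min(1, (1/20)eps). Then 0 < |y + 10| < delta forces both bounds, so |(-4y + 8)/(y + 8) + 24| < eps.

delta = min(1, (1/20)eps)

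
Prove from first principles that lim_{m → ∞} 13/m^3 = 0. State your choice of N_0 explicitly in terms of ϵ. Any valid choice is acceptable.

Fix ϵ > 0. For m ≥ 1, |13/m^3 − 0| = 13/m^3.
13/m^3 < ϵ ⇔ m^3 > 13/ϵ ⇔ m > (13/ϵ)^{1/3}.
Take N_0 = (13/ϵ)^{1/3}. Then m > N_0 implies 13/m^3 < ϵ.

N_0 = (13/ϵ)^{1/3}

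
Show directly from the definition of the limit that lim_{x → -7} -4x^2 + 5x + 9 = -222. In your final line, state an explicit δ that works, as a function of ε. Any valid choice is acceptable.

δ = min(1, ε/65)

Let ε > 0 be given. We want δ > 0 such that 0 < |x + 7| < δ implies |(-4x^2 + 5x + 9) + 222| < ε.
(-4x^2 + 5x + 9) + 222 = -4x^2 + 5x + 231 = (x + 7)(-4x + 33).
So |(-4x^2 + 5x + 9) + 222| = |x + 7|·|-4x + 33|.
Require δ ≤ 1. Then |x + 7| < 1 gives |x| < 8, and by the triangle inequality |-4x + 33| ≤ 4·8 + 33 = 65.
Hence |(-4x^2 + 5x + 9) + 222| ≤ 65|x + 7| < ε provided |x + 7| < ε/65.
Take δ = min(1, ε/65). Then 0 < |x + 7| < δ gives both |x + 7| < 1 and |x + 7| < ε/65, so |(-4x^2 + 5x + 9) + 222| < ε.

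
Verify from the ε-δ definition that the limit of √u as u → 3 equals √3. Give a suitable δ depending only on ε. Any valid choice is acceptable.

δ = min(3, √3·ε)

Let ε > 0. We want δ > 0 such that 0 < |u − 3| < δ implies |√u − √3| < ε.
Multiplying by the conjugate, |√u − √3| = |u − 3|/(√u + √3).
Restrict δ ≤ 3 so that |u − 3| < 3 forces u > 0, and then √u + √3 > √3.
Hence |√u − √3| < |u − 3|/√3, which is < ε once |u − 3| < √3·ε.
Take δ = min(3, √3·ε). If 0 < |u − 3| < δ then u > 0 and |√u − √3| < |u − 3|/√3 < ε.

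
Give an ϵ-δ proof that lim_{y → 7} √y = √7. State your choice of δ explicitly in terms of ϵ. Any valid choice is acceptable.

δ = min(7, √7·ϵ)

Suppose ϵ > 0. We want δ > 0 such that 0 < |y − 7| < δ implies |√y − √7| < ϵ.
Rationalise: √y − √7 = (y − 7)/(√y + √7), so |√y − √7| = |y − 7|/(√y + √7).
Restrict δ ≤ 7 so that |y − 7| < 7 forces y > 0, and then √y + √7 > √7.
Hence |√y − √7| < |y − 7|/√7, which is < ϵ once |y − 7| < √7·ϵ.
Take δ = min(7, √7·ϵ). If 0 < |y − 7| < δ then y > 0 and |√y − √7| < |y − 7|/√7 < ϵ.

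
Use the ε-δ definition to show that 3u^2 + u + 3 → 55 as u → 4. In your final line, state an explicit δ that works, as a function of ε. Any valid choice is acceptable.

Let ε > 0 be given. We want δ > 0 such that 0 < |u − 4| < δ implies |(3u^2 + u + 3) − 55| < ε.
(3u^2 + u + 3) − 55 = 3u^2 + u - 52 = (u − 4)(3u + 13).
So |(3u^2 + u + 3) − 55| = |u − 4|·|3u + 13|.
Require δ ≤ 2. Then |u − 4| < 2 gives |u| < 6, and by the triangle inequality |3u + 13| ≤ 3·6 + 13 = 31.
Hence |(3u^2 + u + 3) − 55| ≤ 31|u − 4| < ε provided |u − 4| < ε/31.
Choosing δ = min(2, ε/31) ensures both conditions, hence |(3u^2 + u + 3) − 55| < ε.

δ = min(2, ε/31)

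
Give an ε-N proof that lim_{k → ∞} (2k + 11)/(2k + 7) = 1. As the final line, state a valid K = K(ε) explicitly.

Suppose ε > 0. For k ≥ 1, |(2k + 11)/(2k + 7) − 1| = |8|/(2(2k + 7)) = 8/(2(2k + 7)).
Since 2k + 7 ≥ 2k for k ≥ 1, this is ≤ 8/(2·2k) = 2/k.
So |(2k + 11)/(2k + 7) − 1| < ε whenever k > 2/ε.
Take K = 2/ε. If k > K then |(2k + 11)/(2k + 7) − 1| ≤ 2/k < ε.

K = 2/ε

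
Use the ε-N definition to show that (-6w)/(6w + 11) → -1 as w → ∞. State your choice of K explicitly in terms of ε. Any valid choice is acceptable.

Fix ε > 0. We seek K > 0 such that w > K implies |(-6w)/(6w + 11) + 1| < ε.
(-6w)/(6w + 11) + 1 = (6(-6w) − (-6)(6w + 11)) / (6(6w + 11)) = 66/(6(6w + 11)).
For w > 0 we have 6w + 11 > 6w, so |(-6w)/(6w + 11) + 1| = 66/(6(6w + 11)) < 66/(6·6w) = (11/6)/w.
Thus |(-6w)/(6w + 11) + 1| < ε whenever w > (11/6)/ε.
Take K = (11/6)/ε. If w > K then |(-6w)/(6w + 11) + 1| < (11/6)/w < ε.

K = (11/6)/ε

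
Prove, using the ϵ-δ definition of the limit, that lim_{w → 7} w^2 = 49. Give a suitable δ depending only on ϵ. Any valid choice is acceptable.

δ = min(2, ϵ/16)

Suppose ϵ > 0. We seek δ > 0 with 0 < |w − 7| < δ ⇒ |w^2 − 49| < ϵ.
Factor: w^2 − 49 = (w − 7)(w + 7), so |w^2 − 49| = |w − 7|·|w + 7|.
Impose δ ≤ 2 so that |w| < 9; then |w + 7| ≤ 16.
Hence |w^2 − 49| ≤ 16|w − 7|, which is < ϵ once |w − 7| < ϵ/16.
Take δ = min(2, ϵ/16). If 0 < |w − 7| < δ then both bounds hold and |w^2 − 49| ≤ 16|w − 7| < 16·(ϵ/16) = ϵ.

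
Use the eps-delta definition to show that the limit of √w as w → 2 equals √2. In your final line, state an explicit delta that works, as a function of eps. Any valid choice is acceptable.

delta = min(2, √2·eps)

Let eps > 0. We want delta > 0 such that 0 < |w − 2| < delta implies |√w − √2| < eps.
Rationalise: √w − √2 = (w − 2)/(√w + √2), so |√w − √2| = |w − 2|/(√w + √2).
Restrict delta ≤ 2 so that |w − 2| < 2 forces w > 0, and then √w + √2 > √2.
Hence |√w − √2| < |w − 2|/√2, which is < eps once |w − 2| < √2·eps.
Take delta = min(2, √2·eps). If 0 < |w − 2| < delta then w > 0 and |√w − √2| < |w − 2|/√2 < eps.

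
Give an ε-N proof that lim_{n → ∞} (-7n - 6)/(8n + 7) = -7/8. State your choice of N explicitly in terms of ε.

Let ε > 0. For n ≥ 1, |(-7n - 6)/(8n + 7) + 7/8| = |1|/(8(8n + 7)) = 1/(8(8n + 7)).
Since 8n + 7 ≥ 8n for n ≥ 1, this is ≤ 1/(8·8n) = (1/64)/n.
So |(-7n - 6)/(8n + 7) + 7/8| < ε whenever n > (1/64)/ε.
Take N = (1/64)/ε. If n > N then |(-7n - 6)/(8n + 7) + 7/8| ≤ (1/64)/n < ε.

N = (1/64)/ε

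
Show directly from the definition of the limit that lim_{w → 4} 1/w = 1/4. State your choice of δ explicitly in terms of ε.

δ = min(2, 8ε)

Fix ε > 0. We seek δ > 0 such that 0 < |w − 4| < δ implies |1/w − (1/4)| < ε.
|1/w − (1/4)| = |4 − w|/(4·|w|) = |w − 4|/(4|w|).
Restrict δ ≤ 2. Then |w − 4| < 2 gives |w| > 2, so 4|w| > 8.
Then |1/w − (1/4)| < |w − 4|/8, which is < ε when |w − 4| < 8ε.
Take δ = min(2, 8ε). Then 0 < |w − 4| < δ gives both |w − 4| < 2 and |w − 4| < 8ε, so |1/w − (1/4)| < ε.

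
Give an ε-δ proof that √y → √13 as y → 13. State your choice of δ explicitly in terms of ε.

Suppose ε > 0. We want δ > 0 such that 0 < |y − 13| < δ implies |√y − √13| < ε.
Multiplying by the conjugate, |√y − √13| = |y − 13|/(√y + √13).
Restrict δ ≤ 13 so that |y − 13| < 13 forces y > 0, and then √y + √13 > √13.
Hence |√y − √13| < |y − 13|/√13, which is < ε once |y − 13| < √13·ε.
Take δ = min(13, √13·ε). If 0 < |y − 13| < δ then y > 0 and |√y − √13| < |y − 13|/√13 < ε.

δ = min(13, √13·ε)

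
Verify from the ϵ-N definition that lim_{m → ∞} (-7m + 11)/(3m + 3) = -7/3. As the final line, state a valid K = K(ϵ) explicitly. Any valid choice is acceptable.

Let ϵ > 0 be given. For m ≥ 1, |(-7m + 11)/(3m + 3) + 7/3| = |54|/(3(3m + 3)) = 54/(3(3m + 3)).
Since 3m + 3 ≥ 3m for m ≥ 1, this is ≤ 54/(3·3m) = 6/m.
So |(-7m + 11)/(3m + 3) + 7/3| < ϵ whenever m > 6/ϵ.
Take K = 6/ϵ. If m > K then |(-7m + 11)/(3m + 3) + 7/3| ≤ 6/m < ϵ.

K = 6/ϵ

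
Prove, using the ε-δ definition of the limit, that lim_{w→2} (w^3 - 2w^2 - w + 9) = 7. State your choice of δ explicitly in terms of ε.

δ = min(1, ε/10)

Let ε > 0 be given. We want δ > 0 such that 0 < |w − 2| < δ implies |(w^3 - 2w^2 - w + 9) − 7| < ε.
(w^3 - 2w^2 - w + 9) − 7 = w^3 - 2w^2 - w + 2 = (w − 2)(w^2 - 1).
So |(w^3 - 2w^2 - w + 9) − 7| = |w − 2|·|w^2 - 1|.
Assume first that |w − 2| < 1, so |w| < 3. Then |w^2 - 1| ≤ 3^2 + 1 = 10.
Hence |(w^3 - 2w^2 - w + 9) − 7| ≤ 10|w − 2| < ε provided |w − 2| < ε/10.
Take δ = min(1, ε/10). Then 0 < |w − 2| < δ gives both |w − 2| < 1 and |w − 2| < ε/10, so |(w^3 - 2w^2 - w + 9) − 7| < ε.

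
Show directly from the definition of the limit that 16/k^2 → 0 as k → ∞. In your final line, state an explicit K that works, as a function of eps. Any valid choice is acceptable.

Suppose eps > 0. For k ≥ 1, |16/k^2 − 0| = 16/k^2.
16/k^2 < eps ⇔ k^2 > 16/eps ⇔ k > (16/eps)^{1/2}.
Take K = (16/eps)^{1/2}. Then k > K implies 16/k^2 < eps.

K = (16/eps)^{1/2}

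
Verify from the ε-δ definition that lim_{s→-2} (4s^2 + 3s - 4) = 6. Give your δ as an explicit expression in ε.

Fix ε > 0. We want δ > 0 such that 0 < |s + 2| < δ implies |(4s^2 + 3s - 4) − 6| < ε.
(4s^2 + 3s - 4) − 6 = 4s^2 + 3s - 10 = (s + 2)(4s - 5).
So |(4s^2 + 3s - 4) − 6| = |s + 2|·|4s - 5|.
Require δ ≤ 1. Then |s + 2| < 1 gives |s| < 3, and by the triangle inequality |4s - 5| ≤ 4·3 + 5 = 17.
Hence |(4s^2 + 3s - 4) − 6| ≤ 17|s + 2| < ε provided |s + 2| < ε/17.
Choosing δ = min(1, ε/17) ensures both conditions, hence |(4s^2 + 3s - 4) − 6| < ε.

δ = min(1, ε/17)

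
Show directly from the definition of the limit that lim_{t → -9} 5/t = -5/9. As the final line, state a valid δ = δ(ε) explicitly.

δ = min(9/2, (81/10)ε)

Let ε > 0 be given. We seek δ > 0 such that 0 < |t + 9| < δ implies |5/t + 5/9| < ε.
|5/t + 5/9| = 5·|-9 − t|/(9·|t|) = 5|t + 9|/(9|t|).
Restrict δ ≤ 9/2. Then |t + 9| < 9/2 gives |t| > 9/2, so 9|t| > 81/2.
Then |5/t + 5/9| < 5|t + 9|/(81/2), which is < ε when |t + 9| < (81/10)ε.
Take δ = min(9/2, (81/10)ε). Then 0 < |t + 9| < δ gives both |t + 9| < 9/2 and |t + 9| < (81/10)ε, so |5/t + 5/9| < ε.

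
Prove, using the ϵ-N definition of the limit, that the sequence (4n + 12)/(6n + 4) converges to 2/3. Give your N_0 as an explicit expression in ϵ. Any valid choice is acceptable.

N_0 = (14/9)/ϵ

Fix ϵ > 0. For n ≥ 1, |(4n + 12)/(6n + 4) − (2/3)| = |56|/(6(6n + 4)) = 56/(6(6n + 4)).
Since 6n + 4 ≥ 6n for n ≥ 1, this is ≤ 56/(6·6n) = (14/9)/n.
So |(4n + 12)/(6n + 4) − (2/3)| < ϵ whenever n > (14/9)/ϵ.
Take N_0 = (14/9)/ϵ. If n > N_0 then |(4n + 12)/(6n + 4) − (2/3)| ≤ (14/9)/n < ϵ.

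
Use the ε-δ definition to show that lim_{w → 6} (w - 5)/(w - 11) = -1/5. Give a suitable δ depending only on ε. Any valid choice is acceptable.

Let ε > 0. We want δ > 0 with 0 < |w − 6| < δ ⇒ |(w - 5)/(w - 11) + 1/5| < ε.
Combining over a common denominator, (w - 5)/(w - 11) + 1/5 = [(w - 5)·(-5) − 1·(w - 11)] / [(-5)·(w - 11)] = -6(w − 6) / ((-5)(w - 11)).
So |(w - 5)/(w - 11) + 1/5| = 6|w − 6| / (5·|w − 11|).
Restrict δ ≤ 5/2. Then |w − 6| < 5/2 gives |w − 11| = |(w − 6) + (-5)| ≥ 5 − 5/2 = 5/2.
Hence |(w - 5)/(w - 11) + 1/5| < 6|w − 6|/(5·(5/2)) = (12/25)|w − 6|, which is < ε once |w − 6| < (25/12)ε.
Take δ = min(5/2, (25/12)ε). Then 0 < |w − 6| < δ forces both bounds, so |(w - 5)/(w - 11) + 1/5| < ε.

δ = min(5/2, (25/12)ε)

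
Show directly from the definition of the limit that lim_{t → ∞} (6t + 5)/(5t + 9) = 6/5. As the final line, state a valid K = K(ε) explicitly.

Let ε > 0. We seek K > 0 such that t > K implies |(6t + 5)/(5t + 9) − (6/5)| < ε.
(6t + 5)/(5t + 9) − (6/5) = (5(6t + 5) − 6(5t + 9)) / (5(5t + 9)) = -29/(5(5t + 9)).
For t > 0 we have 5t + 9 > 5t, so |(6t + 5)/(5t + 9) − (6/5)| = 29/(5(5t + 9)) < 29/(5·5t) = (29/25)/t.
Thus |(6t + 5)/(5t + 9) − (6/5)| < ε whenever t > (29/25)/ε.
Take K = (29/25)/ε. If t > K then |(6t + 5)/(5t + 9) − (6/5)| < (29/25)/t < ε.

K = (29/25)/ε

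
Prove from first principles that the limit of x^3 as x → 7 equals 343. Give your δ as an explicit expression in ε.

δ = min(1, ε/169)

Fix ε > 0. We seek δ > 0 with 0 < |x − 7| < δ ⇒ |x^3 − 343| < ε.
Factor: x^3 − 343 = (x − 7)(x^2 + 7x + 49), so |x^3 − 343| = |x − 7|·|x^2 + 7x + 49|.
Impose δ ≤ 1 so that |x| < 8; then |x^2 + 7x + 49| ≤ 169.
Hence |x^3 − 343| ≤ 169|x − 7|, which is < ε once |x − 7| < ε/169.
Take δ = min(1, ε/169). If 0 < |x − 7| < δ then both bounds hold and |x^3 − 343| ≤ 169|x − 7| < 169·(ε/169) = ε.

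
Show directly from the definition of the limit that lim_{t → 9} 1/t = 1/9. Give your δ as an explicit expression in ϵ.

Suppose ϵ > 0. We seek δ > 0 such that 0 < |t − 9| < δ implies |1/t − (1/9)| < ϵ.
|1/t − (1/9)| = |9 − t|/(9·|t|) = |t − 9|/(9|t|).
Restrict δ ≤ 9/2. Then |t − 9| < 9/2 gives |t| > 9/2, so 9|t| > 81/2.
Then |1/t − (1/9)| < |t − 9|/(81/2), which is < ϵ when |t − 9| < (81/2)ϵ.
Take δ = min(9/2, (81/2)ϵ). Then 0 < |t − 9| < δ gives both |t − 9| < 9/2 and |t − 9| < (81/2)ϵ, so |1/t − (1/9)| < ϵ.

δ = min(9/2, (81/2)ϵ)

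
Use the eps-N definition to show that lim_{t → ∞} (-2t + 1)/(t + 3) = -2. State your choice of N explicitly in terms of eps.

N = 7/eps

Let eps > 0. We seek N > 0 such that t > N implies |(-2t + 1)/(t + 3) + 2| < eps.
(-2t + 1)/(t + 3) + 2 = ((-2t + 1) − (-2)(t + 3)) / ((t + 3)) = 7/((t + 3)).
For t > 0 we have t + 3 > t, so |(-2t + 1)/(t + 3) + 2| = 7/((t + 3)) < 7/(t) = 7/t.
Thus |(-2t + 1)/(t + 3) + 2| < eps whenever t > 7/eps.
Take N = 7/eps. If t > N then |(-2t + 1)/(t + 3) + 2| < 7/t < eps.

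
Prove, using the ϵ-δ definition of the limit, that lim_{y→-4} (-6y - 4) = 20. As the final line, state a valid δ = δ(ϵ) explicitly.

δ = ϵ/6

Fix ϵ > 0. We need δ > 0 so that 0 < |y + 4| < δ implies |(-6y - 4) − 20| < ϵ.
|(-6y - 4) − 20| = |-6y - 24| = 6|y + 4|.
So 6|y + 4| < ϵ exactly when |y + 4| < ϵ/6.
Take δ = ϵ/6. If 0 < |y + 4| < δ then |(-6y - 4) − 20| = 6|y + 4| < 6·(ϵ/6) = ϵ.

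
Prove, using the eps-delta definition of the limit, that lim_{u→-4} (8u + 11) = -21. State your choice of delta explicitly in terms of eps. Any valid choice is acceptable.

Let eps > 0 be given. We need delta > 0 so that 0 < |u + 4| < delta implies |(8u + 11) + 21| < eps.
|(8u + 11) + 21| = |8u + 32| = 8|u + 4|.
Thus it suffices that |u + 4| < eps/8.
Choosing delta = eps/8 gives |(8u + 11) + 21| = 8|u + 4| < eps whenever |u + 4| < delta.

delta = eps/8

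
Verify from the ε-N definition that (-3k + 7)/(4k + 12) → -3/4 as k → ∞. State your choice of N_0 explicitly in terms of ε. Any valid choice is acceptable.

Fix ε > 0. For k ≥ 1, |(-3k + 7)/(4k + 12) + 3/4| = |64|/(4(4k + 12)) = 64/(4(4k + 12)).
Since 4k + 12 ≥ 4k for k ≥ 1, this is ≤ 64/(4·4k) = 4/k.
So |(-3k + 7)/(4k + 12) + 3/4| < ε whenever k > 4/ε.
Take N_0 = 4/ε. If k > N_0 then |(-3k + 7)/(4k + 12) + 3/4| ≤ 4/k < ε.

N_0 = 4/ε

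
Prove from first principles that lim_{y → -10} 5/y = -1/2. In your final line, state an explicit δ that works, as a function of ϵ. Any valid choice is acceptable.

Let ϵ > 0. We seek δ > 0 such that 0 < |y + 10| < δ implies |5/y + 1/2| < ϵ.
|5/y + 1/2| = 5·|-10 − y|/(10·|y|) = 5|y + 10|/(10|y|).
Require δ ≤ 5 so that |y| > 10 − 5 = 5, hence 10|y| > 50.
Then |5/y + 1/2| < 5|y + 10|/50, which is < ϵ when |y + 10| < 10ϵ.
Take δ = min(5, 10ϵ). Then 0 < |y + 10| < δ gives both |y + 10| < 5 and |y + 10| < 10ϵ, so |5/y + 1/2| < ϵ.

δ = min(5, 10ϵ)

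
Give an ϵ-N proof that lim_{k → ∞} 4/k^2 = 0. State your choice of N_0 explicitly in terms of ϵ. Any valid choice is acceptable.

Suppose ϵ > 0. For k ≥ 1, |4/k^2 − 0| = 4/k^2.
4/k^2 < ϵ ⇔ k^2 > 4/ϵ ⇔ k > (4/ϵ)^{1/2}.
Take N_0 = (4/ϵ)^{1/2}. Then k > N_0 implies 4/k^2 < ϵ.

N_0 = (4/ϵ)^{1/2}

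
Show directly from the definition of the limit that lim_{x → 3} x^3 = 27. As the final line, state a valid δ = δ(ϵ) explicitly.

Let ϵ > 0. We seek δ > 0 with 0 < |x − 3| < δ ⇒ |x^3 − 27| < ϵ.
Factor: x^3 − 27 = (x − 3)(x^2 + 3x + 9), so |x^3 − 27| = |x − 3|·|x^2 + 3x + 9|.
Impose δ ≤ 2 so that |x| < 5; then |x^2 + 3x + 9| ≤ 49.
Hence |x^3 − 27| ≤ 49|x − 3|, which is < ϵ once |x − 3| < ϵ/49.
Take δ = min(2, ϵ/49). If 0 < |x − 3| < δ then both bounds hold and |x^3 − 27| ≤ 49|x − 3| < 49·(ϵ/49) = ϵ.

δ = min(2, ϵ/49)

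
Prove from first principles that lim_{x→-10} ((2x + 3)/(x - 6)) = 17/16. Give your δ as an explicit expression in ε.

δ = min(8, (128/15)ε)

Let ε > 0. We want δ > 0 with 0 < |x + 10| < δ ⇒ |(2x + 3)/(x - 6) − (17/16)| < ε.
Combining over a common denominator, (2x + 3)/(x - 6) − (17/16) = [(2x + 3)·(-16) − (-17)·(x - 6)] / [(-16)·(x - 6)] = -15(x + 10) / ((-16)(x - 6)).
So |(2x + 3)/(x - 6) − (17/16)| = 15|x + 10| / (16·|x − 6|).
Require δ ≤ 8, so |x − 6| ≥ |-16| − |x + 10| > 16 − 8 = 8.
Hence |(2x + 3)/(x - 6) − (17/16)| < 15|x + 10|/(16·8) = (15/128)|x + 10|, which is < ε once |x + 10| < (128/15)ε.
Take δ = min(8, (128/15)ε). Then 0 < |x + 10| < δ forces both bounds, so |(2x + 3)/(x - 6) − (17/16)| < ε.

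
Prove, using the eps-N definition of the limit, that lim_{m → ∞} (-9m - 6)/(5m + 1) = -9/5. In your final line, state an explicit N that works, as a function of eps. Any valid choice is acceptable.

Suppose eps > 0. For m ≥ 1, |(-9m - 6)/(5m + 1) + 9/5| = |-21|/(5(5m + 1)) = 21/(5(5m + 1)).
Since 5m + 1 ≥ 5m for m ≥ 1, this is ≤ 21/(5·5m) = (21/25)/m.
So |(-9m - 6)/(5m + 1) + 9/5| < eps whenever m > (21/25)/eps.
Take N = (21/25)/eps. If m > N then |(-9m - 6)/(5m + 1) + 9/5| ≤ (21/25)/m < eps.

N = (21/25)/eps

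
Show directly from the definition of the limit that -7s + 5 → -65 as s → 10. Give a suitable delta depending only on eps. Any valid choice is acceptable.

delta = eps/7

Suppose eps > 0. We need delta > 0 so that 0 < |s − 10| < delta implies |(-7s + 5) + 65| < eps.
|(-7s + 5) + 65| = |-7s + 70| = 7|s − 10|.
Thus it suffices that |s − 10| < eps/7.
Take delta = eps/7. If 0 < |s − 10| < delta then |(-7s + 5) + 65| = 7|s − 10| < 7·(eps/7) = eps.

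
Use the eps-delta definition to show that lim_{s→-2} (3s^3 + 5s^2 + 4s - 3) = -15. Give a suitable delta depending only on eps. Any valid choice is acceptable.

Suppose eps > 0. We want delta > 0 such that 0 < |s + 2| < delta implies |(3s^3 + 5s^2 + 4s - 3) + 15| < eps.
(3s^3 + 5s^2 + 4s - 3) + 15 = 3s^3 + 5s^2 + 4s + 12 = (s + 2)(3s^2 - s + 6).
So |(3s^3 + 5s^2 + 4s - 3) + 15| = |s + 2|·|3s^2 - s + 6|.
Require delta ≤ 2. Then |s + 2| < 2 gives |s| < 4, and by the triangle inequality |3s^2 - s + 6| ≤ 3·4^2 + 4 + 6 = 58.
Hence |(3s^3 + 5s^2 + 4s - 3) + 15| ≤ 58|s + 2| < eps provided |s + 2| < eps/58.
Choosing delta = min(2, eps/58) ensures both conditions, hence |(3s^3 + 5s^2 + 4s - 3) + 15| < eps.

delta = min(2, eps/58)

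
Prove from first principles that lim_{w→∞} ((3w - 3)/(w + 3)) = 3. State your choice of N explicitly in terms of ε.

N = 12/ε

Let ε > 0. We seek N > 0 such that w > N implies |(3w - 3)/(w + 3) − 3| < ε.
(3w - 3)/(w + 3) − 3 = ((3w - 3) − 3(w + 3)) / ((w + 3)) = -12/((w + 3)).
For w > 0 we have w + 3 > w, so |(3w - 3)/(w + 3) − 3| = 12/((w + 3)) < 12/(w) = 12/w.
Thus |(3w - 3)/(w + 3) − 3| < ε whenever w > 12/ε.
Take N = 12/ε. If w > N then |(3w - 3)/(w + 3) − 3| < 12/w < ε.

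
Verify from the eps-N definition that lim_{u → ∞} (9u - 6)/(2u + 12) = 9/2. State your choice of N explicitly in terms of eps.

N = 30/eps

Let eps > 0 be given. We seek N > 0 such that u > N implies |(9u - 6)/(2u + 12) − (9/2)| < eps.
(9u - 6)/(2u + 12) − (9/2) = (2(9u - 6) − 9(2u + 12)) / (2(2u + 12)) = -120/(2(2u + 12)).
For u > 0 we have 2u + 12 > 2u, so |(9u - 6)/(2u + 12) − (9/2)| = 120/(2(2u + 12)) < 120/(2·2u) = 30/u.
Thus |(9u - 6)/(2u + 12) − (9/2)| < eps whenever u > 30/eps.
Take N = 30/eps. If u > N then |(9u - 6)/(2u + 12) − (9/2)| < 30/u < eps.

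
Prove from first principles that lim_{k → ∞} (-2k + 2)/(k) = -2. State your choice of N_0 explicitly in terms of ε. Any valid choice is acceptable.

Fix ε > 0. For k ≥ 1, |(-2k + 2)/(k) + 2| = |2|/((k)) = 2/((k)).
Since k ≥ k for k ≥ 1, this is ≤ 2/(k) = 2/k.
So |(-2k + 2)/(k) + 2| < ε whenever k > 2/ε.
Take N_0 = 2/ε. If k > N_0 then |(-2k + 2)/(k) + 2| ≤ 2/k < ε.

N_0 = 2/ε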